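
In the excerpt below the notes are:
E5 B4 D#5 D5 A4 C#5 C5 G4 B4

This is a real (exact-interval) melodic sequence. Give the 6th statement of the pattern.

Gb4 Db4 F4

The 3-note cells begin on E5, D5, C5 — each down a 2nd from the last.
Extending down a 2nd: Bb4 → Ab4 → Gb4.
So cell 6 is Gb4 Db4 F4.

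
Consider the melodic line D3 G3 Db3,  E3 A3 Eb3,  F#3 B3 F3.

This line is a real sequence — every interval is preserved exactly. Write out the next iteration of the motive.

The 3-note cells begin on D3, E3, F#3 — each up a 2nd from the last.
So cell 4 is G#3 C#4 G3.

G#3 C#4 G3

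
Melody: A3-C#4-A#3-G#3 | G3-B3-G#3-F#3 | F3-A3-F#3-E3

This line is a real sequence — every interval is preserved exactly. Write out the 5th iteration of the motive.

Unit = 4 notes; the statements start on A3, G3, F3, moving down a 2nd each time.
Continuing the starts: Eb3 → Db3.
From Db3 the exact shape gives Db3 F3 D3 C3.

Db3 F3 D3 C3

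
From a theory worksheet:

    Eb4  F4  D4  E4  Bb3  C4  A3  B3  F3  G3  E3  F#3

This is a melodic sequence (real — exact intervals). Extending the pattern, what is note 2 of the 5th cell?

A2

The unit is 4 notes. Position-2 pitches of the 3 shown cells: F4, C4, G3.
Each moves down a 4th. Continuing: D3 → A2.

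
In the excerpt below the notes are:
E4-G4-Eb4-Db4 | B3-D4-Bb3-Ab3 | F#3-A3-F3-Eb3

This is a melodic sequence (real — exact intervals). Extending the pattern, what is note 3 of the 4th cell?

Grouping in 4s, the 3rd note of each cell is Eb4, Bb3, F3.
Each moves down a 4th; the next is C3.

C3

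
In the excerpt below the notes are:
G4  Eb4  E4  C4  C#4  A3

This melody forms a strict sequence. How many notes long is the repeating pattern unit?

6 notes total. Splitting into 3 groups of 2:
G4 Eb4 | E4 C4 | C#4 A3
That's a consistent down a 3rd shift per cell, and no other grouping gives one.

2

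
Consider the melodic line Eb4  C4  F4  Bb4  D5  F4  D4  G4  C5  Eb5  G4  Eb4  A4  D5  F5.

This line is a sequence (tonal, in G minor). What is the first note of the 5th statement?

The 5-note cells begin on Eb4, F4, G4 — each up a 2nd from the last.
Extending the heads up a 2nd: A4 → Bb4.

Bb4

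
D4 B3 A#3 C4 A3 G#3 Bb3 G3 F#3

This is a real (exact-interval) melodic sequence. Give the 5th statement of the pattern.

Unit = 3 notes; the statements start on D4, C4, Bb3, moving down a 2nd each time.
Carrying on: Ab3 → Gb3.
Statement 5 starts on Gb3 and keeps the same exact contour: Gb3 Eb3 D3.

Gb3 Eb3 D3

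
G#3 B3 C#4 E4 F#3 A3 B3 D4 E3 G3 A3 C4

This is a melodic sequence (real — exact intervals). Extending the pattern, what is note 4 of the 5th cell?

With 4-note cells, note 4 of each statement runs E4, D4, C4.
Carrying that down a 2nd forward: Bb3 → Ab3.

Ab3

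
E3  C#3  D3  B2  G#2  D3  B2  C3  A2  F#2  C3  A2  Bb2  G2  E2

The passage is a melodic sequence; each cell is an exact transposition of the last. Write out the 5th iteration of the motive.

Ab2 F2 Gb2 Eb2 C2

Unit = 5 notes; the statements start on E3, D3, C3, moving down a 2nd each time.
Carrying on: Bb2 → Ab2.
So cell 5 is Ab2 F2 Gb2 Eb2 C2.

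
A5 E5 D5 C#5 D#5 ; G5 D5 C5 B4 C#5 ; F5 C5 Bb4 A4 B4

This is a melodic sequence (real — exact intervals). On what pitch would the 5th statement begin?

Db5

With a 5-note motive the entries are A5, G5, F5, each down a 2nd from the previous.
Extending the heads down a 2nd: Eb5 → Db5.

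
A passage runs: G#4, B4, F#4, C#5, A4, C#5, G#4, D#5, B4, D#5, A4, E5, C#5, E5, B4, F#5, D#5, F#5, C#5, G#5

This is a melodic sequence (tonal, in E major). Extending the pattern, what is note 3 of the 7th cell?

The unit is 4 notes. Position-3 pitches of the 5 shown cells: F#4, G#4, A4, B4, C#5.
Extending up a 2nd: D#5 → E5.

E5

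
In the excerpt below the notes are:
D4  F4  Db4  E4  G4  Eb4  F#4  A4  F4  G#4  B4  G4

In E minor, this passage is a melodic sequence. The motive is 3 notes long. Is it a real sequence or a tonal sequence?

Each cell has the same semitone pattern (3, -4) — intervals are preserved exactly.
And F4 lies outside E minor, so the sequence is real rather than tonal.

real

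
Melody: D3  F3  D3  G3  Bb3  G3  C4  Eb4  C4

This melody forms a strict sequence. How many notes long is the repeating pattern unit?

9 notes total. Splitting into 3 groups of 3:
D3 F3 D3 | G3 Bb3 G3 | C4 Eb4 C4
Every group is a transposition up a 4th of the one before; no shorter unit works.

3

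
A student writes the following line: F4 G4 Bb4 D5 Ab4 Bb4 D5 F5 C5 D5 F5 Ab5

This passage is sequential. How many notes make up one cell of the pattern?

4

There are 12 notes; a 4-note unit gives 3 cells:
F4 G4 Bb4 D5 | Ab4 Bb4 D5 F5 | C5 D5 F5 Ab5
That's a consistent up a 3rd shift per cell, and no other grouping gives one.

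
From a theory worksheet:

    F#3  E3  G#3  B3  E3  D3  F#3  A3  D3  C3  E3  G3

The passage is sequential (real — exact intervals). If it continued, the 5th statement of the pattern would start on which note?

Bb2

Unit = 4 notes; the statements start on F#3, E3, D3, moving down a 2nd each time.
Extending the heads down a 2nd: C3 → Bb2.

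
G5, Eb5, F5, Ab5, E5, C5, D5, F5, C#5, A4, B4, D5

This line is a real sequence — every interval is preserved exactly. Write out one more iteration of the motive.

Unit = 4 notes; the statements start on G5, E5, C#5, moving down a 3rd each time.
So cell 4 is A#4 F#4 G#4 B4.

A#4 F#4 G#4 B4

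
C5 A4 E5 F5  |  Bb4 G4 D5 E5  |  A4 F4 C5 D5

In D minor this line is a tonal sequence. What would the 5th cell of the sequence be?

F4 D4 A4 Bb4

The 4-note cells begin on C5, Bb4, A4 — each down a 2nd from the last.
Carrying on: G4 → F4.
So cell 5 is F4 D4 A4 Bb4.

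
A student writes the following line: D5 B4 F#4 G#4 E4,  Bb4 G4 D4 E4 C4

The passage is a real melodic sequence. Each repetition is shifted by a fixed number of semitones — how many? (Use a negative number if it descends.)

-4

Taking 5-note groups, the heads are D5, Bb4: the pattern moves down a 3rd.
D5 to Bb4 spans -4 semitones.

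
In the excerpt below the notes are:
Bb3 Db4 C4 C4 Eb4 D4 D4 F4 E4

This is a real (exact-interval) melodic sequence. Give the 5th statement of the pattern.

Unit = 3 notes; the statements start on Bb3, C4, D4, moving up a 2nd each time.
Carrying on: E4 → F#4.
Statement 5 starts on F#4 and keeps the same exact contour: F#4 A4 G#4.

F#4 A4 G#4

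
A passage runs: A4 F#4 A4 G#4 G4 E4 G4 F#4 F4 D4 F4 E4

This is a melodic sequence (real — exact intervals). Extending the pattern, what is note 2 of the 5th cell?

Grouping in 4s, the 2nd note of each cell is F#4, E4, D4.
Extending down a 2nd: C4 → Bb3.

Bb3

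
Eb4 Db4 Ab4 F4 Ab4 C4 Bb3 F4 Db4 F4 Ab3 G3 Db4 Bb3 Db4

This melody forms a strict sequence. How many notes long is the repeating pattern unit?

There are 15 notes; a 5-note unit gives 3 cells:
Eb4 Db4 Ab4 F4 Ab4 | C4 Bb3 F4 Db4 F4 | Ab3 G3 Db4 Bb3 Db4
Every group is a transposition down a 3rd of the one before; no shorter unit works.

5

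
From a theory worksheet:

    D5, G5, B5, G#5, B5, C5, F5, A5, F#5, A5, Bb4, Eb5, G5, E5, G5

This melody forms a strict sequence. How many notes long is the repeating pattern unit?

5

15 notes total. Splitting into 3 groups of 5:
D5 G5 B5 G#5 B5 | C5 F5 A5 F#5 A5 | Bb4 Eb5 G5 E5 G5
Each cell is the previous one down a 2nd — so the unit is 5 notes.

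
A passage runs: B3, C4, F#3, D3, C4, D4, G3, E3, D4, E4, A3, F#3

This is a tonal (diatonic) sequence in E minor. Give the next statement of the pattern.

Taking 4-note groups, the heads are B3, C4, D4: the pattern moves up a 2nd.
From E4 the diatonic shape gives E4 F#4 B3 G3.

E4 F#4 B3 G3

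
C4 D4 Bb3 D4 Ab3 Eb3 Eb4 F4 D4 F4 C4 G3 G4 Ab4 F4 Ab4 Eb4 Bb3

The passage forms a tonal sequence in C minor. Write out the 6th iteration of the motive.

F5 G5 Eb5 G5 D5 Ab4

Taking 6-note groups, the heads are C4, Eb4, G4: the pattern moves up a 3rd.
Carrying on: Bb4 → D5 → F5.
So cell 6 is F5 G5 Eb5 G5 D5 Ab4.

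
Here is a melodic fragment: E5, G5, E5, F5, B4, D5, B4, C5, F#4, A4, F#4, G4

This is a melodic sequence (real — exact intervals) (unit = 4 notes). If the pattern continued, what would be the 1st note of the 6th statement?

The unit is 4 notes. Position-1 pitches of the 3 shown cells: E5, B4, F#4.
Carrying that down a 4th forward: C#4 → G#3 → D#3.

D#3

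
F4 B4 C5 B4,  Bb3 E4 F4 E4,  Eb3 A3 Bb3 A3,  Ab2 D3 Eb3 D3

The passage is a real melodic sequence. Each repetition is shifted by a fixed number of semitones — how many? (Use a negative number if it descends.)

With a 4-note motive the entries are F4, Bb3, Eb3, Ab2, each down a 5th from the previous.
F4 to Bb3 spans -7 semitones.

-7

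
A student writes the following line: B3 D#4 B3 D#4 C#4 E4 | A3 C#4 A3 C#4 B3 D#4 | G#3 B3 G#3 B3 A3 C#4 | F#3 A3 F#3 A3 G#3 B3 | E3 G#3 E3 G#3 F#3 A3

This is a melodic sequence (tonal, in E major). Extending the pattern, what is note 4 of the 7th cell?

E3

The unit is 6 notes. Position-4 pitches of the 5 shown cells: D#4, C#4, B3, A3, G#3.
Extending down a 2nd: F#3 → E3.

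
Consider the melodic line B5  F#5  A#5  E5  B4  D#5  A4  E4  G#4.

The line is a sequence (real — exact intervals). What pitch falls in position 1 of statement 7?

F2

The unit is 3 notes. Position-1 pitches of the 3 shown cells: B5, E5, A4.
Extending down a 5th: D4 → G3 → C3 → F2.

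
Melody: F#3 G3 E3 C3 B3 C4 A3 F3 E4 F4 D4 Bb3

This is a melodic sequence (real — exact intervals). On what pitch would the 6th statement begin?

Taking 4-note groups, the heads are F#3, B3, E4: the pattern moves up a 4th.
Extending the heads up a 4th: A4 → D5 → G5.

G5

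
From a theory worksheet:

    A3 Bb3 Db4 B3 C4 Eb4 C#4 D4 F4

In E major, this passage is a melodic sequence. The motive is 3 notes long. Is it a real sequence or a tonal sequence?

Each cell has the same semitone pattern (1, 3) — intervals are preserved exactly.
And Bb3 lies outside E major, so the sequence is real rather than tonal.

real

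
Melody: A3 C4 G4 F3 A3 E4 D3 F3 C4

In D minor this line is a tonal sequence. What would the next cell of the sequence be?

Bb2 D3 A3

Taking 3-note groups, the heads are A3, F3, D3: the pattern moves down a 3rd.
So cell 4 is Bb2 D3 A3.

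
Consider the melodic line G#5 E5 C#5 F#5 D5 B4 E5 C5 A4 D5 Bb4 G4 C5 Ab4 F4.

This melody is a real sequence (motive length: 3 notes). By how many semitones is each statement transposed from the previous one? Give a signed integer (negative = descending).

Taking 3-note groups, the heads are G#5, F#5, E5, D5, C5: the pattern moves down a 2nd.
G#5 to F#5 spans -2 semitones.

-2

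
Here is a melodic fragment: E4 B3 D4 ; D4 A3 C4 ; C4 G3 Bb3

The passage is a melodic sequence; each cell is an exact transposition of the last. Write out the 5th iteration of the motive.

Unit = 3 notes; the statements start on E4, D4, C4, moving down a 2nd each time.
Extending down a 2nd: Bb3 → Ab3.
Statement 5 starts on Ab3 and keeps the same exact contour: Ab3 Eb3 Gb3.

Ab3 Eb3 Gb3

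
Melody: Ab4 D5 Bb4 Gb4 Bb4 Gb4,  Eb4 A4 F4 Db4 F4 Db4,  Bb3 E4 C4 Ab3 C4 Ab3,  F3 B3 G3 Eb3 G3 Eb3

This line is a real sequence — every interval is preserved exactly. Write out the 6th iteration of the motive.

Unit = 6 notes; the statements start on Ab4, Eb4, Bb3, F3, moving down a 4th each time.
Continuing the starts: C3 → G2.
Statement 6 starts on G2 and keeps the same exact contour: G2 C#3 A2 F2 A2 F2.

G2 C#3 A2 F2 A2 F2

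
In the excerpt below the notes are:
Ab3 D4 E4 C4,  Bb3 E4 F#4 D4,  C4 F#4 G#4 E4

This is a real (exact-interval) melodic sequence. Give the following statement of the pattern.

Taking 4-note groups, the heads are Ab3, Bb3, C4: the pattern moves up a 2nd.
Statement 4 starts on D4 and keeps the same exact contour: D4 G#4 A#4 F#4.

D4 G#4 A#4 F#4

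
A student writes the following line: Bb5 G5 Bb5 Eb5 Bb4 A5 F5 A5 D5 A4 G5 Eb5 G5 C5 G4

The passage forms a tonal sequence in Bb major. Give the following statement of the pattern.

Taking 5-note groups, the heads are Bb5, A5, G5: the pattern moves down a 2nd.
So cell 4 is F5 D5 F5 Bb4 F4.

F5 D5 F5 Bb4 F4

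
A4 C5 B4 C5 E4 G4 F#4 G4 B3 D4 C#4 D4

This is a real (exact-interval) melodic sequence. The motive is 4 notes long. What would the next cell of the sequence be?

F#3 A3 G#3 A3

With a 4-note motive the entries are A4, E4, B3, each down a 4th from the previous.
So cell 4 is F#3 A3 G#3 A3.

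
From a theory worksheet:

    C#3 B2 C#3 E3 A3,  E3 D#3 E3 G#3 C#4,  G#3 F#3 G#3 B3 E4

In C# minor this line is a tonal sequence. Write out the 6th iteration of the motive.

F#4 E4 F#4 A4 D#5

Unit = 5 notes; the statements start on C#3, E3, G#3, moving up a 3rd each time.
Continuing the starts: B3 → D#4 → F#4.
Statement 6 starts on F#4 and keeps the same diatonic contour: F#4 E4 F#4 A4 D#5.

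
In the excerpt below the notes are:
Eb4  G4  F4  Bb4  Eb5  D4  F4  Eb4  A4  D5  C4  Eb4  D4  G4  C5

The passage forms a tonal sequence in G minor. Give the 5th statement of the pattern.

Taking 5-note groups, the heads are Eb4, D4, C4: the pattern moves down a 2nd.
Continuing the starts: Bb3 → A3.
From A3 the diatonic shape gives A3 C4 Bb3 Eb4 A4.

A3 C4 Bb3 Eb4 A4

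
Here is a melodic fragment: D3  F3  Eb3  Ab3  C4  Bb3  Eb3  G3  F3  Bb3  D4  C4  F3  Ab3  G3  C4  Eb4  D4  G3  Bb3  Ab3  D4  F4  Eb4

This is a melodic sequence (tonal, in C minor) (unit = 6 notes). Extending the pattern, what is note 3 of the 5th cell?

Grouping in 6s, the 3rd note of each cell is Eb3, F3, G3, Ab3.
From Ab3, up a 2nd gives Bb3.

Bb3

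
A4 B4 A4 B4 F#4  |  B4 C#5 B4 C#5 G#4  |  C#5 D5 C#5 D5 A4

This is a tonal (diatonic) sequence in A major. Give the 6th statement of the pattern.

Unit = 5 notes; the statements start on A4, B4, C#5, moving up a 2nd each time.
Extending up a 2nd: D5 → E5 → F#5.
From F#5 the diatonic shape gives F#5 G#5 F#5 G#5 D5.

F#5 G#5 F#5 G#5 D5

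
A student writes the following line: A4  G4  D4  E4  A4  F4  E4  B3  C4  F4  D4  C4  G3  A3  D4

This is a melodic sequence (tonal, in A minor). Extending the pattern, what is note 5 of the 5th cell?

The unit is 5 notes. Position-5 pitches of the 3 shown cells: A4, F4, D4.
Each moves down a 3rd. Continuing: B3 → G3.

G3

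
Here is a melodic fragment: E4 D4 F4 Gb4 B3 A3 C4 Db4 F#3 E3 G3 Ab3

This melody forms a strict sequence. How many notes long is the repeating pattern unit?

4

Try groups of 4 (3 cells in 12 notes):
E4 D4 F4 Gb4 | B3 A3 C4 Db4 | F#3 E3 G3 Ab3
Every group is a transposition down a 4th of the one before; no shorter unit works.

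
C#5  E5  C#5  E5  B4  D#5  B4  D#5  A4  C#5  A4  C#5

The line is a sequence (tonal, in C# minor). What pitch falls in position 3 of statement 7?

Grouping in 4s, the 3rd note of each cell is C#5, B4, A4.
Each moves down a 2nd. Continuing: G#4 → F#4 → E4 → D#4.

D#4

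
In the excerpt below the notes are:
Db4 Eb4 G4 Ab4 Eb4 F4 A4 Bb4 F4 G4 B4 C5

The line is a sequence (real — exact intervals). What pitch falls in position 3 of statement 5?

With 4-note cells, note 3 of each statement runs G4, A4, B4.
Carrying that up a 2nd forward: C#5 → D#5.

D#5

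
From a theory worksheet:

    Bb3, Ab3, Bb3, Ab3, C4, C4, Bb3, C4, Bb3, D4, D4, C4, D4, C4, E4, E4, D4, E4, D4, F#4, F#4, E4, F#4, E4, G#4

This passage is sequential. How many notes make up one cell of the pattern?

There are 25 notes; a 5-note unit gives 5 cells:
Bb3 Ab3 Bb3 Ab3 C4 | C4 Bb3 C4 Bb3 D4 | D4 C4 D4 C4 E4 | E4 D4 E4 D4 F#4 | F#4 E4 F#4 E4 G#4
Each cell is the previous one up a 2nd — so the unit is 5 notes.

5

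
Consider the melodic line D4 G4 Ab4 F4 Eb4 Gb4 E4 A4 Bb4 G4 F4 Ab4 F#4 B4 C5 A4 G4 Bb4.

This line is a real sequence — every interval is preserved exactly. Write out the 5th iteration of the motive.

A#4 D#5 E5 C#5 B4 D5

With a 6-note motive the entries are D4, E4, F#4, each up a 2nd from the previous.
Continuing the starts: G#4 → A#4.
So cell 5 is A#4 D#5 E5 C#5 B4 D5.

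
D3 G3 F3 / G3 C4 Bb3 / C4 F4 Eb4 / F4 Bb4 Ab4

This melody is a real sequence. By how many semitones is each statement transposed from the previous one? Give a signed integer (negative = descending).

With a 3-note motive the entries are D3, G3, C4, F4, each up a 4th from the previous.
Counting half-steps from D3 to G3: 5.

5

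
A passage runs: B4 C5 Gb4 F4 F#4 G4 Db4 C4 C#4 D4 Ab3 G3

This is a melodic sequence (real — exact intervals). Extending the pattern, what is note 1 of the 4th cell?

Grouping in 4s, the 1st note of each cell is B4, F#4, C#4.
From C#4, down a 4th gives G#3.

G#3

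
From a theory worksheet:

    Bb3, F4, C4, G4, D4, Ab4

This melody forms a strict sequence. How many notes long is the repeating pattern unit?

Try groups of 2 (3 cells in 6 notes):
Bb3 F4 | C4 G4 | D4 Ab4
That's a consistent up a 2nd shift per cell, and no other grouping gives one.

2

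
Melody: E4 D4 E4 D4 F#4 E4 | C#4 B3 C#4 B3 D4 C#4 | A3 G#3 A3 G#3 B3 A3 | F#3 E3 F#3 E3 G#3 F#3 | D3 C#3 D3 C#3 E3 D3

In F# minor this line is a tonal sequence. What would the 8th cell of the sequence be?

E2 D2 E2 D2 F#2 E2

With a 6-note motive the entries are E4, C#4, A3, F#3, D3, each down a 3rd from the previous.
Continuing the starts: B2 → G#2 → E2.
From E2 the diatonic shape gives E2 D2 E2 D2 F#2 E2.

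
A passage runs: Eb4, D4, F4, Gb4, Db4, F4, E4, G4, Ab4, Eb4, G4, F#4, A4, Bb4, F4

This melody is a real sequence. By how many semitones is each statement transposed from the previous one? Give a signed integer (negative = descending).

2

The 5-note cells begin on Eb4, F4, G4 — each up a 2nd from the last.
Eb4 to F4 spans +2 semitones.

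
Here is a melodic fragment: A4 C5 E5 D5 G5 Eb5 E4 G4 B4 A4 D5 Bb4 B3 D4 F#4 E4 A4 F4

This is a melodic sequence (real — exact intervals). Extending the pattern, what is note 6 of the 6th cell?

D3

Grouping in 6s, the 6th note of each cell is Eb5, Bb4, F4.
Each moves down a 4th. Continuing: C4 → G3 → D3.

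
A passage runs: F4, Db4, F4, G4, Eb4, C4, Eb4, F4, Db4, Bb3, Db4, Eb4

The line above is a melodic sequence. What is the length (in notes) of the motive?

4

Try groups of 4 (3 cells in 12 notes):
F4 Db4 F4 G4 | Eb4 C4 Eb4 F4 | Db4 Bb3 Db4 Eb4
Each cell is the previous one down a 2nd — so the unit is 4 notes.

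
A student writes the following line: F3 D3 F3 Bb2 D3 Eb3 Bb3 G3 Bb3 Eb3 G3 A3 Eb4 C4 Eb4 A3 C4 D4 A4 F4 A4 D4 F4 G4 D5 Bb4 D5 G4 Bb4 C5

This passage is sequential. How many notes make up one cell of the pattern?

6

30 notes total. Splitting into 5 groups of 6:
F3 D3 F3 Bb2 D3 Eb3 | Bb3 G3 Bb3 Eb3 G3 A3 | Eb4 C4 Eb4 A3 C4 D4 | A4 F4 A4 D4 F4 G4 | D5 Bb4 D5 G4 Bb4 C5
That's a consistent up a 4th shift per cell, and no other grouping gives one.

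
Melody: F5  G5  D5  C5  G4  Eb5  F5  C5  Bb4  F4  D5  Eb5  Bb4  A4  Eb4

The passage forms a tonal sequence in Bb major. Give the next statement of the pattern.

C5 D5 A4 G4 D4

Unit = 5 notes; the statements start on F5, Eb5, D5, moving down a 2nd each time.
So cell 4 is C5 D5 A4 G4 D4.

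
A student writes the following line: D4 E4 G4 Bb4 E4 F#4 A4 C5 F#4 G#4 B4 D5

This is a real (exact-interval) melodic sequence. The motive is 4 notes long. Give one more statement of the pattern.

G#4 A#4 C#5 E5

The 4-note cells begin on D4, E4, F#4 — each up a 2nd from the last.
From G#4 the exact shape gives G#4 A#4 C#5 E5.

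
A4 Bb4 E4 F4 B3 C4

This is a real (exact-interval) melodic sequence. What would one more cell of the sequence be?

Taking 2-note groups, the heads are A4, E4, B3: the pattern moves down a 4th.
Statement 4 starts on F#3 and keeps the same exact contour: F#3 G3.

F#3 G3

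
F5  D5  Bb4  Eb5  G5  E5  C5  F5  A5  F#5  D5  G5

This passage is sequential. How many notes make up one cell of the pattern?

4

12 notes total. Splitting into 3 groups of 4:
F5 D5 Bb4 Eb5 | G5 E5 C5 F5 | A5 F#5 D5 G5
That's a consistent up a 2nd shift per cell, and no other grouping gives one.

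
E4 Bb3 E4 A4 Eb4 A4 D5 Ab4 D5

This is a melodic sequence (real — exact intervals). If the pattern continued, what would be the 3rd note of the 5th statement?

The unit is 3 notes. Position-3 pitches of the 3 shown cells: E4, A4, D5.
Carrying that up a 4th forward: G5 → C6.

C6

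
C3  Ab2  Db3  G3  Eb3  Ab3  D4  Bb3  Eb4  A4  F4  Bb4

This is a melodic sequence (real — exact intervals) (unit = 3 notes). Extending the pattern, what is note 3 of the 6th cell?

The unit is 3 notes. Position-3 pitches of the 4 shown cells: Db3, Ab3, Eb4, Bb4.
Carrying that up a 5th forward: F5 → C6.

C6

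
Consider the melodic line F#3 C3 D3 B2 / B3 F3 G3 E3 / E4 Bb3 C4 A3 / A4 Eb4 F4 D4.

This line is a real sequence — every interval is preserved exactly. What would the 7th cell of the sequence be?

C6 Gb5 Ab5 F5

Taking 4-note groups, the heads are F#3, B3, E4, A4: the pattern moves up a 4th.
Extending up a 4th: D5 → G5 → C6.
From C6 the exact shape gives C6 Gb5 Ab5 F5.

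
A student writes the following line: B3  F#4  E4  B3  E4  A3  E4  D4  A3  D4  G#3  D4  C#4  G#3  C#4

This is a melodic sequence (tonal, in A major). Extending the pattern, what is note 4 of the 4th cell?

F#3

With 5-note cells, note 4 of each statement runs B3, A3, G#3.
One more down a 2nd gives F#3.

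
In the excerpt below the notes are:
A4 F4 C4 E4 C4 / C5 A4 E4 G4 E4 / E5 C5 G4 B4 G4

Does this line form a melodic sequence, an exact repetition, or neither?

Each 5-note cell is the previous one transposed up a 3rd.

sequence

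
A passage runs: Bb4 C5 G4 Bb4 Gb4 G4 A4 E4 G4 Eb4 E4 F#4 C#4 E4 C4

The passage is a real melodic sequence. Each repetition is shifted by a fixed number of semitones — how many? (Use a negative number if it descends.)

With a 5-note motive the entries are Bb4, G4, E4, each down a 3rd from the previous.
Counting half-steps from Bb4 to G4: -3.

-3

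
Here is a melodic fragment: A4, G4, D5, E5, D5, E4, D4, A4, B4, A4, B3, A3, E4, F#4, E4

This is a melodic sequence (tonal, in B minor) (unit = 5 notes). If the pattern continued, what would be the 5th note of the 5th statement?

The unit is 5 notes. Position-5 pitches of the 3 shown cells: D5, A4, E4.
Each moves down a 4th. Continuing: B3 → F#3.

F#3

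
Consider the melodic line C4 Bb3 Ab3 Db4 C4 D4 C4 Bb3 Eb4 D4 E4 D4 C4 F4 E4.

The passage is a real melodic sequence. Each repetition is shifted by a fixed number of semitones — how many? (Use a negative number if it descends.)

With a 5-note motive the entries are C4, D4, E4, each up a 2nd from the previous.
C4→D4 is 62 − 60 = 2 semitones.

2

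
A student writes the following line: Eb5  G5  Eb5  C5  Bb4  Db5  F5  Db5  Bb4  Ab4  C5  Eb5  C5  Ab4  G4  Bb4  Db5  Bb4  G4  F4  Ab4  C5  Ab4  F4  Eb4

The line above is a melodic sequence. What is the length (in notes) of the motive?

5

There are 25 notes; a 5-note unit gives 5 cells:
Eb5 G5 Eb5 C5 Bb4 | Db5 F5 Db5 Bb4 Ab4 | C5 Eb5 C5 Ab4 G4 | Bb4 Db5 Bb4 G4 F4 | Ab4 C5 Ab4 F4 Eb4
Each cell is the previous one down a 2nd — so the unit is 5 notes.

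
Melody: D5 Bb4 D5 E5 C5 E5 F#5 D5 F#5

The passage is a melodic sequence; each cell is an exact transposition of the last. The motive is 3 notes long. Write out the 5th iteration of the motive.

A#5 F#5 A#5

The 3-note cells begin on D5, E5, F#5 — each up a 2nd from the last.
Carrying on: G#5 → A#5.
So cell 5 is A#5 F#5 A#5.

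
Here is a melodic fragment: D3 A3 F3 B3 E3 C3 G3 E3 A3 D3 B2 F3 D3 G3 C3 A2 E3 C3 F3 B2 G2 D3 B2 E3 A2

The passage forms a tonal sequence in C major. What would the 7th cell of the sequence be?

Unit = 5 notes; the statements start on D3, C3, B2, A2, G2, moving down a 2nd each time.
Extending down a 2nd: F2 → E2.
So cell 7 is E2 B2 G2 C3 F2.

E2 B2 G2 C3 F2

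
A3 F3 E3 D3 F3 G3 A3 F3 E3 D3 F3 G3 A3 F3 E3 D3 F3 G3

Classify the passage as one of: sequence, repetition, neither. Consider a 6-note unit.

Each 6-note cell is identical (A3 F3 E3 D3 F3 G3), restated at the same pitch.

repetition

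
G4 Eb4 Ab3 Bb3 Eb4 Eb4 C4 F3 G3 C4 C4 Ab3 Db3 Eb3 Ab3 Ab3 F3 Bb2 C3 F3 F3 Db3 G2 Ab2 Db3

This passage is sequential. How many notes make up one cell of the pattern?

5

25 notes total. Splitting into 5 groups of 5:
G4 Eb4 Ab3 Bb3 Eb4 | Eb4 C4 F3 G3 C4 | C4 Ab3 Db3 Eb3 Ab3 | Ab3 F3 Bb2 C3 F3 | F3 Db3 G2 Ab2 Db3
Every group is a transposition down a 3rd of the one before; no shorter unit works.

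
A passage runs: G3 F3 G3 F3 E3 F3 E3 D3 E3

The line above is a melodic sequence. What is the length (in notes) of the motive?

3

Try groups of 3 (3 cells in 9 notes):
G3 F3 G3 | F3 E3 F3 | E3 D3 E3
Every group is a transposition down a 2nd of the one before; no shorter unit works.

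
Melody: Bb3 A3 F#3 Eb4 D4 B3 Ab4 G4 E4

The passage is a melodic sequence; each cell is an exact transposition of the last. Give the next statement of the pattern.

Unit = 3 notes; the statements start on Bb3, Eb4, Ab4, moving up a 4th each time.
From Db5 the exact shape gives Db5 C5 A4.

Db5 C5 A4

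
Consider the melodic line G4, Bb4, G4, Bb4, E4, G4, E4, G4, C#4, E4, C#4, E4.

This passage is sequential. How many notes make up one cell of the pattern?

12 notes total. Splitting into 3 groups of 4:
G4 Bb4 G4 Bb4 | E4 G4 E4 G4 | C#4 E4 C#4 E4
Every group is a transposition down a 3rd of the one before; no shorter unit works.

4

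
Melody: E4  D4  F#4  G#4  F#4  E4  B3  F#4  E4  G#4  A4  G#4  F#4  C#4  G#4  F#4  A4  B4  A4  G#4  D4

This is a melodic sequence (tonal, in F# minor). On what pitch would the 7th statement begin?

With a 7-note motive the entries are E4, F#4, G#4, each up a 2nd from the previous.
Extending the heads up a 2nd: A4 → B4 → C#5 → D5.

D5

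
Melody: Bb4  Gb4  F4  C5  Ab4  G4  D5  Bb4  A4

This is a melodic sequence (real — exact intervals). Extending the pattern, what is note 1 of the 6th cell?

With 3-note cells, note 1 of each statement runs Bb4, C5, D5.
Extending up a 2nd: E5 → F#5 → G#5.

G#5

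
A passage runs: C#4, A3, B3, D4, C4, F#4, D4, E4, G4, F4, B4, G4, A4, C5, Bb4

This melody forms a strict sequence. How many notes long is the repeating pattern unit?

15 notes total. Splitting into 3 groups of 5:
C#4 A3 B3 D4 C4 | F#4 D4 E4 G4 F4 | B4 G4 A4 C5 Bb4
Each cell is the previous one up a 4th — so the unit is 5 notes.

5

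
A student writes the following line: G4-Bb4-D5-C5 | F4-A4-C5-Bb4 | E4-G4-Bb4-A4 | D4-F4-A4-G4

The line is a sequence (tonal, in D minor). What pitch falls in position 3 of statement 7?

Grouping in 4s, the 3rd note of each cell is D5, C5, Bb4, A4.
Carrying that down a 2nd forward: G4 → F4 → E4.

E4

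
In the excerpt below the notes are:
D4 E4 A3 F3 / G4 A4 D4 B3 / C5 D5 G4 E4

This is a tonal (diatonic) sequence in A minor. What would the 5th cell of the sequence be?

B5 C6 F5 D5

With a 4-note motive the entries are D4, G4, C5, each up a 4th from the previous.
Continuing the starts: F5 → B5.
Statement 5 starts on B5 and keeps the same diatonic contour: B5 C6 F5 D5.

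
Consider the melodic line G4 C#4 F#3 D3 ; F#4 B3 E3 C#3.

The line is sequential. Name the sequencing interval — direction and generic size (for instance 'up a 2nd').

Taking 4-note groups, the heads are G4, F#4: the pattern moves down a 2nd.
From G4 to F#4: down a 2nd.

down a 2nd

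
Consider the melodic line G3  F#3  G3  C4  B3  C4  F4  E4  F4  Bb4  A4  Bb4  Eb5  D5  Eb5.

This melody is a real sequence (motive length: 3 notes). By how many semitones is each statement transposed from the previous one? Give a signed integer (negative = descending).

5

Taking 3-note groups, the heads are G3, C4, F4, Bb4, Eb5: the pattern moves up a 4th.
G3→C4 is 60 − 55 = 5 semitones.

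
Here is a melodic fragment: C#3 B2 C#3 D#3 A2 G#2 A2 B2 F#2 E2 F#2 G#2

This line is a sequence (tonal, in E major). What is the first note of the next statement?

The 4-note cells begin on C#3, A2, F#2 — each down a 3rd from the last.
One more step down a 3rd gives D#2.

D#2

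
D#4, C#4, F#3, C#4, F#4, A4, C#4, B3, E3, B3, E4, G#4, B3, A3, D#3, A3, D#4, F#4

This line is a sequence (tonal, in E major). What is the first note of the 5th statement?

Unit = 6 notes; the statements start on D#4, C#4, B3, moving down a 2nd each time.
Extending the heads down a 2nd: A3 → G#3.

G#3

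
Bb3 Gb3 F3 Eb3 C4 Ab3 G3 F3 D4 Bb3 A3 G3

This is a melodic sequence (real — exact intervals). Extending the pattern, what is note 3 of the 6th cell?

D#4

The unit is 4 notes. Position-3 pitches of the 3 shown cells: F3, G3, A3.
Extending up a 2nd: B3 → C#4 → D#4.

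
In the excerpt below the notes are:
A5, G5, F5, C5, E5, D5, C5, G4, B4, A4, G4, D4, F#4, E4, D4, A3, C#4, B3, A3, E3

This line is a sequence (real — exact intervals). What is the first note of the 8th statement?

Unit = 4 notes; the statements start on A5, E5, B4, F#4, C#4, moving down a 4th each time.
Continuing: G#3 → D#3 → A#2. Statement 8 starts on A#2.

A#2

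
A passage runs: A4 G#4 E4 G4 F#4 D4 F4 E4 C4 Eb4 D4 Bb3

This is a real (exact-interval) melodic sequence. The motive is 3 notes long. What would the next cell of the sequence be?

Db4 C4 Ab3

The 3-note cells begin on A4, G4, F4, Eb4 — each down a 2nd from the last.
Statement 5 starts on Db4 and keeps the same exact contour: Db4 C4 Ab3.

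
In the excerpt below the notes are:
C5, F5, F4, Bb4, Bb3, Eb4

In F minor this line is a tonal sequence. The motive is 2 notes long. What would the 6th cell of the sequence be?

The 2-note cells begin on C5, F4, Bb3 — each down a 5th from the last.
Extending down a 5th: Eb3 → Ab2 → Db2.
So cell 6 is Db2 G2.

Db2 G2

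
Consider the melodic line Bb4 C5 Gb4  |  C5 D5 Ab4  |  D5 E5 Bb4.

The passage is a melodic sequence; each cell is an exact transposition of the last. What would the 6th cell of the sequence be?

With a 3-note motive the entries are Bb4, C5, D5, each up a 2nd from the previous.
Continuing the starts: E5 → F#5 → G#5.
Statement 6 starts on G#5 and keeps the same exact contour: G#5 A#5 E5.

G#5 A#5 E5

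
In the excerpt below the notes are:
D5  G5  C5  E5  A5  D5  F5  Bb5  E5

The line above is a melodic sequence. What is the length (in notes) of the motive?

3

9 notes total. Splitting into 3 groups of 3:
D5 G5 C5 | E5 A5 D5 | F5 Bb5 E5
Each cell is the previous one up a 2nd — so the unit is 3 notes.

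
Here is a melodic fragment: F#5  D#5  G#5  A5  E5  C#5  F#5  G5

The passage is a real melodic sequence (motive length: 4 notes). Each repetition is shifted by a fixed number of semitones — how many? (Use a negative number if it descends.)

Taking 4-note groups, the heads are F#5, E5: the pattern moves down a 2nd.
F#5→E5 is 76 − 78 = -2 semitones.

-2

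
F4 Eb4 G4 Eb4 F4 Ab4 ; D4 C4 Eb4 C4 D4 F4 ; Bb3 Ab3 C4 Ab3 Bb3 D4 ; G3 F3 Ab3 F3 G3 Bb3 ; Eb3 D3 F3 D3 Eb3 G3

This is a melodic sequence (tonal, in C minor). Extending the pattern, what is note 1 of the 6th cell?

With 6-note cells, note 1 of each statement runs F4, D4, Bb3, G3, Eb3.
Each moves down a 3rd; the next is C3.

C3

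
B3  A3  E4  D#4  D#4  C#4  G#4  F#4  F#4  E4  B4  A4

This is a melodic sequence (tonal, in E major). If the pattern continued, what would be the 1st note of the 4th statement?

A4

The unit is 4 notes. Position-1 pitches of the 3 shown cells: B3, D#4, F#4.
One more up a 3rd gives A4.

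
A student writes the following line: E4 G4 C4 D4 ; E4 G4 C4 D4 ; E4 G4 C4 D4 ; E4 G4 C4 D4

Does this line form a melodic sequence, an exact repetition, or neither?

Each 4-note cell is identical (E4 G4 C4 D4), restated at the same pitch.

repetition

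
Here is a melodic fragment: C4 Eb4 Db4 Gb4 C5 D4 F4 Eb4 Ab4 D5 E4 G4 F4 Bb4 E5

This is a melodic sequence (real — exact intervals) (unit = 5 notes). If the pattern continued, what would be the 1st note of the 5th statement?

Grouping in 5s, the 1st note of each cell is C4, D4, E4.
Each moves up a 2nd. Continuing: F#4 → G#4.

G#4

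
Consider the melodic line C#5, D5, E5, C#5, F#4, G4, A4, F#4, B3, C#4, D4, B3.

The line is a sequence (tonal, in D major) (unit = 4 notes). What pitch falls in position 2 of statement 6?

E2

With 4-note cells, note 2 of each statement runs D5, G4, C#4.
Extending down a 5th: F#3 → B2 → E2.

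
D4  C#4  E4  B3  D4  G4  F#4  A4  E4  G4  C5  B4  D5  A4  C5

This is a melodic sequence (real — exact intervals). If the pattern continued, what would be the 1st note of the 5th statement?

Bb5

Grouping in 5s, the 1st note of each cell is D4, G4, C5.
Extending up a 4th: F5 → Bb5.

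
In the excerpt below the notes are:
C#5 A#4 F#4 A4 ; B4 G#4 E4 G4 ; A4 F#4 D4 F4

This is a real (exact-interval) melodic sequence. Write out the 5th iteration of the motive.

The 4-note cells begin on C#5, B4, A4 — each down a 2nd from the last.
Carrying on: G4 → F4.
From F4 the exact shape gives F4 D4 Bb3 Db4.

F4 D4 Bb3 Db4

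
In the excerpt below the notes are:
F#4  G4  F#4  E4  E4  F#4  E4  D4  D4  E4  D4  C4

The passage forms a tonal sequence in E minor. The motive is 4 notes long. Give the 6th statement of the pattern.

A3 B3 A3 G3

The 4-note cells begin on F#4, E4, D4 — each down a 2nd from the last.
Continuing the starts: C4 → B3 → A3.
So cell 6 is A3 B3 A3 G3.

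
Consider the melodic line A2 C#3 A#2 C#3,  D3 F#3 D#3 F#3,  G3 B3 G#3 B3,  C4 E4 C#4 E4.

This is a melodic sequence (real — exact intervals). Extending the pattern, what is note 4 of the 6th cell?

Grouping in 4s, the 4th note of each cell is C#3, F#3, B3, E4.
Carrying that up a 4th forward: A4 → D5.

D5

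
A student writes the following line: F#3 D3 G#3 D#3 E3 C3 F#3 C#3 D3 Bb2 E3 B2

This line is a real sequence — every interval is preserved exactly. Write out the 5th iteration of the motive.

Bb2 Gb2 C3 G2

Taking 4-note groups, the heads are F#3, E3, D3: the pattern moves down a 2nd.
Extending down a 2nd: C3 → Bb2.
From Bb2 the exact shape gives Bb2 Gb2 C3 G2.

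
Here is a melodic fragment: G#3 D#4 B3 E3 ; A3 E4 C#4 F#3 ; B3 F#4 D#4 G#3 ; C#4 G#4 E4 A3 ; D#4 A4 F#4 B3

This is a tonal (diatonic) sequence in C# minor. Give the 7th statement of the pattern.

Unit = 4 notes; the statements start on G#3, A3, B3, C#4, D#4, moving up a 2nd each time.
Continuing the starts: E4 → F#4.
So cell 7 is F#4 C#5 A4 D#4.

F#4 C#5 A4 D#4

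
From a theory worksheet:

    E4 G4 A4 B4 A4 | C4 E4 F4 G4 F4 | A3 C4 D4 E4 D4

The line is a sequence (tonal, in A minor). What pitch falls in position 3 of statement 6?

E3

The unit is 5 notes. Position-3 pitches of the 3 shown cells: A4, F4, D4.
Carrying that down a 3rd forward: B3 → G3 → E3.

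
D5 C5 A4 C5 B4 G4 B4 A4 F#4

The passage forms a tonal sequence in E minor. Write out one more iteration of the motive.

Unit = 3 notes; the statements start on D5, C5, B4, moving down a 2nd each time.
So cell 4 is A4 G4 E4.

A4 G4 E4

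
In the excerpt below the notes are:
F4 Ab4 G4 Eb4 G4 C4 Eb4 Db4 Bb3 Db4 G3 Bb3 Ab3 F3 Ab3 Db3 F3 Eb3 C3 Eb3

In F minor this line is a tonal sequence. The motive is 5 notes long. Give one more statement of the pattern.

Ab2 C3 Bb2 G2 Bb2

The 5-note cells begin on F4, C4, G3, Db3 — each down a 4th from the last.
So cell 5 is Ab2 C3 Bb2 G2 Bb2.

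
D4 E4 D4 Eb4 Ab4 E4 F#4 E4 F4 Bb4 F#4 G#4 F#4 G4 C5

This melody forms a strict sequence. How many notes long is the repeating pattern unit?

15 notes total. Splitting into 3 groups of 5:
D4 E4 D4 Eb4 Ab4 | E4 F#4 E4 F4 Bb4 | F#4 G#4 F#4 G4 C5
That's a consistent up a 2nd shift per cell, and no other grouping gives one.

5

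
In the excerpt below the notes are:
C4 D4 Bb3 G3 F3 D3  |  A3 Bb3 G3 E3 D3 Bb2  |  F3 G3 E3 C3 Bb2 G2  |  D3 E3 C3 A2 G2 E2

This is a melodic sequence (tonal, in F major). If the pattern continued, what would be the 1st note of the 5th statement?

Grouping in 6s, the 1st note of each cell is C4, A3, F3, D3.
Each moves down a 3rd; the next is Bb2.

Bb2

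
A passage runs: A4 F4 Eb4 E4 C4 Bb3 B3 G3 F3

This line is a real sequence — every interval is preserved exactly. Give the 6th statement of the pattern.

With a 3-note motive the entries are A4, E4, B3, each down a 4th from the previous.
Carrying on: F#3 → C#3 → G#2.
Statement 6 starts on G#2 and keeps the same exact contour: G#2 E2 D2.

G#2 E2 D2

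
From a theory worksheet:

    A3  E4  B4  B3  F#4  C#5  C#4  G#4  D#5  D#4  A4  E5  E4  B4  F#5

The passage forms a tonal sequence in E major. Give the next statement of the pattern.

Taking 3-note groups, the heads are A3, B3, C#4, D#4, E4: the pattern moves up a 2nd.
From F#4 the diatonic shape gives F#4 C#5 G#5.

F#4 C#5 G#5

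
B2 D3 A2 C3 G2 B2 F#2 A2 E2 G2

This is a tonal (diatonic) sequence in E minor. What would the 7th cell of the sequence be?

Unit = 2 notes; the statements start on B2, A2, G2, F#2, E2, moving down a 2nd each time.
Continuing the starts: D2 → C2.
From C2 the diatonic shape gives C2 E2.

C2 E2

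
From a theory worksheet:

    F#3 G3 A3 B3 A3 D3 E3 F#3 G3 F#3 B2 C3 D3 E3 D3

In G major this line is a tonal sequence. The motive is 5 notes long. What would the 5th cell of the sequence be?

E2 F#2 G2 A2 G2

With a 5-note motive the entries are F#3, D3, B2, each down a 3rd from the previous.
Extending down a 3rd: G2 → E2.
So cell 5 is E2 F#2 G2 A2 G2.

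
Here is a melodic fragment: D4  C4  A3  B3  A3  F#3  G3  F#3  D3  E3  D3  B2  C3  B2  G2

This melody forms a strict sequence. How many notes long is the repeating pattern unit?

3

There are 15 notes; a 3-note unit gives 5 cells:
D4 C4 A3 | B3 A3 F#3 | G3 F#3 D3 | E3 D3 B2 | C3 B2 G2
Each cell is the previous one down a 3rd — so the unit is 3 notes.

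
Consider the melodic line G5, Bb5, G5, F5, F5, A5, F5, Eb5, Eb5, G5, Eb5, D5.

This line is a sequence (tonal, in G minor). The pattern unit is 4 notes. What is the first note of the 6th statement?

Bb4

Taking 4-note groups, the heads are G5, F5, Eb5: the pattern moves down a 2nd.
Extending the heads down a 2nd: D5 → C5 → Bb4.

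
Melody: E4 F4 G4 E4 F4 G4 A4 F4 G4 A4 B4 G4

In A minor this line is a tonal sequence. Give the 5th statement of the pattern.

B4 C5 D5 B4

Taking 4-note groups, the heads are E4, F4, G4: the pattern moves up a 2nd.
Carrying on: A4 → B4.
So cell 5 is B4 C5 D5 B4.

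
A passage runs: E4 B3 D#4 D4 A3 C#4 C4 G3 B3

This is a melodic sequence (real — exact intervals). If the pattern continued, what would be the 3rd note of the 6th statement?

F3

With 3-note cells, note 3 of each statement runs D#4, C#4, B3.
Extending down a 2nd: A3 → G3 → F3.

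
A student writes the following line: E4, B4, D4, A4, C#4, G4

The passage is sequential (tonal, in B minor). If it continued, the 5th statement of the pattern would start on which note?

A3

With a 2-note motive the entries are E4, D4, C#4, each down a 2nd from the previous.
Extending the heads down a 2nd: B3 → A3.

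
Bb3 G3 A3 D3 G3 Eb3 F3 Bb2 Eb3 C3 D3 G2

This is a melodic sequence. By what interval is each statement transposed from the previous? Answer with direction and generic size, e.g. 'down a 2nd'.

Taking 4-note groups, the heads are Bb3, G3, Eb3: the pattern moves down a 3rd.
From Bb3 to G3: down a 3rd.

down a 3rd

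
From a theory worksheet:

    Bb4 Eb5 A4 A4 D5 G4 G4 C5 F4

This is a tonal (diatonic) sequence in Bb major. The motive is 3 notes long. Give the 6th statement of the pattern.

D4 G4 C4

Unit = 3 notes; the statements start on Bb4, A4, G4, moving down a 2nd each time.
Carrying on: F4 → Eb4 → D4.
Statement 6 starts on D4 and keeps the same diatonic contour: D4 G4 C4.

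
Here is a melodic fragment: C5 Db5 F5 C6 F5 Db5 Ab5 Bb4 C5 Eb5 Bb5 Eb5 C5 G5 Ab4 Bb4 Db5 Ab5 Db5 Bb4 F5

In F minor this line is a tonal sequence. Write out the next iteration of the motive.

The 7-note cells begin on C5, Bb4, Ab4 — each down a 2nd from the last.
So cell 4 is G4 Ab4 C5 G5 C5 Ab4 Eb5.

G4 Ab4 C5 G5 C5 Ab4 Eb5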